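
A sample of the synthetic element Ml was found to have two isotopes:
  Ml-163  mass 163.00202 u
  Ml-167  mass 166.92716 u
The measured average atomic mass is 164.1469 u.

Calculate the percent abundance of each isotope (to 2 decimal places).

Ml-163: 70.83%, Ml-167: 29.17%

With x = fraction of Ml-163 (so Ml-167 is 1 − x):
163.00202·x + 166.92716·(1 − x) = 164.1469
(163.00202 − 166.92716)·x = 164.1469 − 166.92716
x = -2.78026 / -3.92514 = 0.70832 → 70.83% Ml-163, 29.17% Ml-167.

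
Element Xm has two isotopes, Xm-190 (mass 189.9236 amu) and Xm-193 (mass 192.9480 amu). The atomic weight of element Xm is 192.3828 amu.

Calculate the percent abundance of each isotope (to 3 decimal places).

Xm-190: 18.688%, Xm-193: 81.312%

Writing the weighted mean with unknown fraction x of Xm-190:
189.9236·x + 192.9480·(1 − x) = 192.3828
(189.9236 − 192.9480)·x = 192.3828 − 192.9480
x = -0.5652 / -3.0244 = 0.18688 → 18.688% Xm-190, 81.312% Xm-193.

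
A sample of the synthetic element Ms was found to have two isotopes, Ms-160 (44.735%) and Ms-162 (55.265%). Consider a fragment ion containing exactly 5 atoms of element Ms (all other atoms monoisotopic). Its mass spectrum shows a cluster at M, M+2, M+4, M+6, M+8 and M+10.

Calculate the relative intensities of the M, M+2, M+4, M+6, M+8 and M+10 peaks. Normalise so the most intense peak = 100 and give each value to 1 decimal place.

5.3 : 32.8 : 80.9 : 100.0 : 61.8 : 15.3

Expanding (0.44735 + 0.55265)^5:
P(M) = 0.44735^5 = 0.017916
P(M+2) = 5 × 0.44735^4 × 0.55265^1 = 0.110665
P(M+4) = 10 × 0.44735^3 × 0.55265^2 = 0.273428
P(M+6) = 10 × 0.44735^2 × 0.55265^3 = 0.337789
P(M+8) = 5 × 0.44735^1 × 0.55265^4 = 0.208650
P(M+10) = 0.55265^5 = 0.051553
The M+6 peak is largest (0.337789); scaling to 100 gives 5.3 : 32.8 : 80.9 : 100.0 : 61.8 : 15.3.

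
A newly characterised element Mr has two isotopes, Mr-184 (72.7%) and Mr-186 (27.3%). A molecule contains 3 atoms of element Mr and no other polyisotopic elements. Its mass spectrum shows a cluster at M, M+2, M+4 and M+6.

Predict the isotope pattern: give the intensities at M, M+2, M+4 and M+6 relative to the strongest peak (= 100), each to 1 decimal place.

88.8 : 100.0 : 37.6 : 4.7

Expanding (0.727 + 0.273)^3:
P(M) = 0.727^3 = 0.384241
P(M+2) = 3 × 0.727^2 × 0.273^1 = 0.432865
P(M+4) = 3 × 0.727^1 × 0.273^2 = 0.162548
P(M+6) = 0.273^3 = 0.020346
The M+2 peak is largest (0.432865); scaling to 100 gives 88.8 : 100.0 : 37.6 : 4.7.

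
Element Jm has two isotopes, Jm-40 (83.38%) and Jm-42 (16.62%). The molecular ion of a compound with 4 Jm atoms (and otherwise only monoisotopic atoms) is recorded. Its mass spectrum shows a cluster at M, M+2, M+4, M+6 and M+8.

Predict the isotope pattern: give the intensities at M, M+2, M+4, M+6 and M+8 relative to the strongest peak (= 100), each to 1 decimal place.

The 4 Jm atoms are independent, so intensities follow the terms of (0.8338 + 0.1662)^4.
P(M) = 0.8338^4 = 0.483334
P(M+2) = 4 × 0.8338^3 × 0.1662^1 = 0.385369
P(M+4) = 6 × 0.8338^2 × 0.1662^2 = 0.115222
P(M+6) = 4 × 0.8338^1 × 0.1662^3 = 0.015311
P(M+8) = 0.1662^4 = 0.000763
The M peak is largest (0.483334); scaling to 100 gives 100.0 : 79.7 : 23.8 : 3.2 : 0.2.

100.0 : 79.7 : 23.8 : 3.2 : 0.2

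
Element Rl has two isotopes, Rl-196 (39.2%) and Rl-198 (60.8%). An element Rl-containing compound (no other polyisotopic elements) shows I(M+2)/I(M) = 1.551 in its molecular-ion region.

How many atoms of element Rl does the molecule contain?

1

With n Rl atoms, P(M+2)/P(M) = C(n,1)·p^(n−1)q / p^n = n·q/p = n · 0.608/0.392.
n = 1.551 × 0.392/0.608 = 1.00 ≈ 1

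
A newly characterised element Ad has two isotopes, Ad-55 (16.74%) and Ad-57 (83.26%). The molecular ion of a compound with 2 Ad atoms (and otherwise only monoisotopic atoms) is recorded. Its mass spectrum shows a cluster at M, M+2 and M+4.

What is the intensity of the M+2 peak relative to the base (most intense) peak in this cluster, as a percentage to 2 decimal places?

(0.1674 + 0.8326)^2 gives M 0.0280, M+2 0.2788, M+4 0.6932; the largest is M+4.
P(M+4) = C(2,2) × 0.1674^0 × 0.8326^2 = 1 × 1.0000 × 0.69322276 = 0.693223 (base)
P(M+2) = C(2,1) × 0.1674^1 × 0.8326^1 = 2 × 0.1674 × 0.8326 = 0.278754
Relative intensity = 0.278754 / 0.693223 × 100 = 40.21

40.21%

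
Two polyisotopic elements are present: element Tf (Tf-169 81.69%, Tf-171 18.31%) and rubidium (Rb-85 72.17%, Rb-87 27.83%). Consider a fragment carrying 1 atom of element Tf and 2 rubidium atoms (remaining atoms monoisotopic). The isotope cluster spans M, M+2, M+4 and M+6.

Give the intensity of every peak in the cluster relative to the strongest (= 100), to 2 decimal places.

Element Tf pattern (n=1): 0.8169 : 0.1831
Rubidium pattern (n=2): 0.52085089 : 0.40169822 : 0.07745089
Convolve the two distributions (both contribute in 2-u steps):
  M: 0.8169×0.52085089 = 0.425483
  M+2: 0.8169×0.40169822 + 0.1831×0.52085089 = 0.423515
  M+4: 0.8169×0.07745089 + 0.1831×0.40169822 = 0.136821
  M+6: 0.1831×0.07745089 = 0.014181
Scale to base peak (0.425483) = 100: 100.00 : 99.54 : 32.16 : 3.33

100.00 : 99.54 : 32.16 : 3.33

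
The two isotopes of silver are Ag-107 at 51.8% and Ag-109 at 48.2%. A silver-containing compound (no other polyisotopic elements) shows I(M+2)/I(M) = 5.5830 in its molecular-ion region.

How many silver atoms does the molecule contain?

6

For n independent Ag atoms, I(M+2)/I(M) = n · (abundance Ag-109) / (abundance Ag-107) = n · 0.482/0.518.
n = 5.5830 × 0.518/0.482 = 6.00 ≈ 6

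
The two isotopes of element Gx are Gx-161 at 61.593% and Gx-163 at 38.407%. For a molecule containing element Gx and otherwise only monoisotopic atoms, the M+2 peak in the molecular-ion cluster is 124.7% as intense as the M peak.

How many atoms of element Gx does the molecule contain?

2

With n Gx atoms, P(M+2)/P(M) = C(n,1)·p^(n−1)q / p^n = n·q/p = n · 0.38407/0.61593.
n = 1.247 × 0.61593/0.38407 = 2.00 ≈ 2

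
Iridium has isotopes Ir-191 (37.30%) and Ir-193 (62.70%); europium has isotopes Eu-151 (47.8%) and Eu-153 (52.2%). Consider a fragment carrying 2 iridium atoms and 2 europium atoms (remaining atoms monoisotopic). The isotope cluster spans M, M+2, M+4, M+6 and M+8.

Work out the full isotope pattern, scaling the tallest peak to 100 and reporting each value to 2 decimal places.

8.80 : 48.82 : 100.00 : 89.61 : 29.66

Iridium pattern (n=2): 0.139129 : 0.467742 : 0.393129
Europium pattern (n=2): 0.228484 : 0.499032 : 0.272484
Convolve the two distributions (both contribute in 2-u steps):
  M: 0.139129×0.228484 = 0.031789
  M+2: 0.139129×0.499032 + 0.467742×0.228484 = 0.176301
  M+4: 0.139129×0.272484 + 0.467742×0.499032 + 0.393129×0.228484 = 0.361152
  M+6: 0.467742×0.272484 + 0.393129×0.499032 = 0.323636
  M+8: 0.393129×0.272484 = 0.107121
Scale to base peak (0.361152) = 100: 8.80 : 48.82 : 100.00 : 89.61 : 29.66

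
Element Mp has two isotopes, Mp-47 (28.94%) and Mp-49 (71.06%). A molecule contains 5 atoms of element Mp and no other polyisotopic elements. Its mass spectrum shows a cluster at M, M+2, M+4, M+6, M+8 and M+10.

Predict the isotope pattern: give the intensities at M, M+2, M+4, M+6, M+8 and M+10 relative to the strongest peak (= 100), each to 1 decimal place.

Expanding (0.2894 + 0.7106)^5:
P(M) = 0.2894^5 = 0.002030
P(M+2) = 5 × 0.2894^4 × 0.7106^1 = 0.024922
P(M+4) = 10 × 0.2894^3 × 0.7106^2 = 0.122390
P(M+6) = 10 × 0.2894^2 × 0.7106^3 = 0.300520
P(M+8) = 5 × 0.2894^1 × 0.7106^4 = 0.368952
P(M+10) = 0.7106^5 = 0.181187
The M+8 peak is largest (0.368952); scaling to 100 gives 0.6 : 6.8 : 33.2 : 81.5 : 100.0 : 49.1.

0.6 : 6.8 : 33.2 : 81.5 : 100.0 : 49.1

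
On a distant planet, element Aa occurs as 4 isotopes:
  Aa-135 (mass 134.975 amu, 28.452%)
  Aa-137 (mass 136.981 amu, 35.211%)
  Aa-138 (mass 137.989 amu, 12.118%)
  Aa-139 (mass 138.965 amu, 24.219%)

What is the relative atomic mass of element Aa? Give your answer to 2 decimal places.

137.01 amu

Average mass = Σ (abundance × isotope mass) = 0.28452 × 134.975 + 0.35211 × 136.981 + 0.12118 × 137.989 + 0.24219 × 138.965
= 38.4031 + 48.2324 + 16.7215 + 33.6559 = 137.0129 amu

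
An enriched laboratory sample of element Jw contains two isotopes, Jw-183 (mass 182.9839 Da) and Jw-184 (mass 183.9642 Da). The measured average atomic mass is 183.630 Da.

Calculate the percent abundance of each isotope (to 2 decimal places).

Jw-183: 34.09%, Jw-184: 65.91%

With x = fraction of Jw-183 (so Jw-184 is 1 − x):
182.9839·x + 183.9642·(1 − x) = 183.630
(182.9839 − 183.9642)·x = 183.630 − 183.9642
x = -0.3342 / -0.9803 = 0.34092 → 34.09% Jw-183, 65.91% Jw-184.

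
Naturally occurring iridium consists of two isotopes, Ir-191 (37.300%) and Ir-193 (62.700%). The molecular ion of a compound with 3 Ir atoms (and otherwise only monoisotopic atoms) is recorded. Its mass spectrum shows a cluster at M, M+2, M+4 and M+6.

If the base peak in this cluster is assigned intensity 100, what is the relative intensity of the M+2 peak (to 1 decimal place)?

Term probabilities: M 0.0519, M+2 0.2617, M+4 0.4399, M+6 0.2465. Base peak = M+4.
P(M+4) = C(3,2) × 0.37300^1 × 0.62700^2 = 3 × 0.3730 × 0.393129 = 0.439911 (base)
P(M+2) = C(3,1) × 0.37300^2 × 0.62700^1 = 3 × 0.139129 × 0.6270 = 0.261702
Relative intensity = 0.261702 / 0.439911 × 100 = 59.5

59.5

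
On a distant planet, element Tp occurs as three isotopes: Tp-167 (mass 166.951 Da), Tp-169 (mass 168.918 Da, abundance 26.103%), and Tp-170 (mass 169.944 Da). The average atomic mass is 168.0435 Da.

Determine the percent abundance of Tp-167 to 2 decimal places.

Let x and y be the fractions of Tp-167 and Tp-170. Then x + y = 1 − 0.26103 = 0.73897 and 166.951x + 169.944y = 168.0435 − 0.26103×168.918 = 123.95083446.
Substituting: 166.951x + 169.944(0.73897 − x) = 123.95083446
(166.951 − 169.944)x = -1.63268322  ⇒  x = 0.54550, y = 0.19347
Tp-167: 54.55%, Tp-170: 19.35%.

54.55%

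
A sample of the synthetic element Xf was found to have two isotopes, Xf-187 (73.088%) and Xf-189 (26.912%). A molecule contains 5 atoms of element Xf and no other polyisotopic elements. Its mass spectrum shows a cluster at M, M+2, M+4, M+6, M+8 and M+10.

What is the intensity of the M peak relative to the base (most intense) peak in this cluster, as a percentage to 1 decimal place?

54.3%

(0.73088 + 0.26912)^5 gives M 0.2086, M+2 0.3840, M+4 0.2828, M+6 0.1041, M+8 0.0192, M+10 0.0014; the largest is M+2.
P(M+2) = C(5,1) × 0.73088^4 × 0.26912^1 = 5 × 0.28535423 × 0.26912 = 0.383973 (base)
P(M) = C(5,0) × 0.73088^5 × 0.26912^0 = 1 × 0.2085597 × 1.0000 = 0.208560
Relative intensity = 0.208560 / 0.383973 × 100 = 54.3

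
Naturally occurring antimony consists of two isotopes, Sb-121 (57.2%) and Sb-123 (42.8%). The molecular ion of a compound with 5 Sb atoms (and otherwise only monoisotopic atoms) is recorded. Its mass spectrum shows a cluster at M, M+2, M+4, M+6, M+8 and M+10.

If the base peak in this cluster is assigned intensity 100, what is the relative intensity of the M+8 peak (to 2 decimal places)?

27.99

(0.572 + 0.428)^5 gives M 0.0612, M+2 0.2291, M+4 0.3428, M+6 0.2565, M+8 0.0960, M+10 0.0144; the largest is M+4.
P(M+4) = C(5,2) × 0.572^3 × 0.428^2 = 10 × 0.18714925 × 0.183184 = 0.342827 (base)
P(M+8) = C(5,4) × 0.572^1 × 0.428^4 = 5 × 0.5720 × 0.03355638 = 0.095971
Relative intensity = 0.095971 / 0.342827 × 100 = 27.99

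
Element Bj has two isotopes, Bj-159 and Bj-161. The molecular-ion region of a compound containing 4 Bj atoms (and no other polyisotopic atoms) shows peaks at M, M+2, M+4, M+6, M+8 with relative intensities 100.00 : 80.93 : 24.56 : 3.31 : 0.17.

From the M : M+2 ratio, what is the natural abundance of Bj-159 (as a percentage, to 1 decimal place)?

Write p for the Bj-159 fraction. I(M+2)/I(M) = [C(4,1)·p^3·(1−p)] / p^4 = 4·(1−p)/p = 80.93/100.00 = 0.8093
(1−p)/p = 0.8093/4 = 0.2023  ⇒  p = 1/(1 + 0.2023) = 0.8317
Bj-159: 83.2%, Bj-161: 16.8%.

83.2%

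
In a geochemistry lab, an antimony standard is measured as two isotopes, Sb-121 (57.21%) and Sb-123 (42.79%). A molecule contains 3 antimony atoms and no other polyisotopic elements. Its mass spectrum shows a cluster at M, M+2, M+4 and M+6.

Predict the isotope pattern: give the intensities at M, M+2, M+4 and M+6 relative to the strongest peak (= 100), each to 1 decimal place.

44.6 : 100.0 : 74.8 : 18.6

Expanding (0.5721 + 0.4279)^3:
P(M) = 0.5721^3 = 0.187247
P(M+2) = 3 × 0.5721^2 × 0.4279^1 = 0.420153
P(M+4) = 3 × 0.5721^1 × 0.4279^2 = 0.314252
P(M+6) = 0.4279^3 = 0.078348
The M+2 peak is largest (0.420153); scaling to 100 gives 44.6 : 100.0 : 74.8 : 18.6.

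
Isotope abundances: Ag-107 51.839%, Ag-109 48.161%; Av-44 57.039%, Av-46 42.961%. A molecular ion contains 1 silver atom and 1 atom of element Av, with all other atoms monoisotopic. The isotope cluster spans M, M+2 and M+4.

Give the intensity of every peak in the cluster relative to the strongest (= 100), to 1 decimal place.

59.4 : 100.0 : 41.6

Silver pattern (n=1): 0.51839 : 0.48161
Element Av pattern (n=1): 0.57039 : 0.42961
Convolve the two distributions (both contribute in 2-u steps):
  M: 0.51839×0.57039 = 0.295684
  M+2: 0.51839×0.42961 + 0.48161×0.57039 = 0.497411
  M+4: 0.48161×0.42961 = 0.206904
Scale to base peak (0.497411) = 100: 59.4 : 100.0 : 41.6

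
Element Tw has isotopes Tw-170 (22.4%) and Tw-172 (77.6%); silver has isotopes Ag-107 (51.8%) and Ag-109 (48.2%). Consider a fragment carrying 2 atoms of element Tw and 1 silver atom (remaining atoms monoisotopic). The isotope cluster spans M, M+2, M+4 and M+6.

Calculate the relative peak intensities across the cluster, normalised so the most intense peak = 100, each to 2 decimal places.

Element Tw pattern (n=2): 0.050176 : 0.347648 : 0.602176
Silver pattern (n=1): 0.5180 : 0.4820
Convolve the two distributions (both contribute in 2-u steps):
  M: 0.050176×0.5180 = 0.025991
  M+2: 0.050176×0.4820 + 0.347648×0.5180 = 0.204266
  M+4: 0.347648×0.4820 + 0.602176×0.5180 = 0.479494
  M+6: 0.602176×0.4820 = 0.290249
Scale to base peak (0.479494) = 100: 5.42 : 42.60 : 100.00 : 60.53

5.42 : 42.60 : 100.00 : 60.53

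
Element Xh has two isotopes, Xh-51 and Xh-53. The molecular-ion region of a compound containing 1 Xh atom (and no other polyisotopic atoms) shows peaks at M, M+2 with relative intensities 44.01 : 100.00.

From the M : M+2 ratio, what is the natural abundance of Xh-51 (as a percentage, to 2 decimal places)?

Write p for the Xh-51 fraction. I(M+2)/I(M) = [C(1,1)·p^0·(1−p)] / p^1 = 1·(1−p)/p = 100.00/44.01 = 2.2722
(1−p)/p = 2.2722/1 = 2.2722  ⇒  p = 1/(1 + 2.2722) = 0.3056
Xh-51: 30.56%, Xh-53: 69.44%.

30.56%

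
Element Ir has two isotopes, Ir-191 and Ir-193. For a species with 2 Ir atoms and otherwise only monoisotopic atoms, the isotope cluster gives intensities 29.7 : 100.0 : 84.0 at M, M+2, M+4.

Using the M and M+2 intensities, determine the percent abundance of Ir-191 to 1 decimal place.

Let p = fractional abundance of Ir-191. I(M+2)/I(M) = [C(2,1)·p^1·(1−p)] / p^2 = 2·(1−p)/p = 100.0/29.7 = 3.3670
(1−p)/p = 3.3670/2 = 1.6835  ⇒  p = 1/(1 + 1.6835) = 0.3726
Ir-191: 37.3%, Ir-193: 62.7%.

37.3%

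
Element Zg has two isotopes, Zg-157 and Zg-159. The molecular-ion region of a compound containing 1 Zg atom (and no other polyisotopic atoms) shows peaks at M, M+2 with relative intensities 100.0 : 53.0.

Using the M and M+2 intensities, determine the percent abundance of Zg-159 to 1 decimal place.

34.6%

Write p for the Zg-157 fraction. I(M+2)/I(M) = [C(1,1)·p^0·(1−p)] / p^1 = 1·(1−p)/p = 53.0/100.0 = 0.5300
(1−p)/p = 0.5300/1 = 0.5300  ⇒  p = 1/(1 + 0.5300) = 0.6536
Zg-157: 65.4%, Zg-159: 34.6%.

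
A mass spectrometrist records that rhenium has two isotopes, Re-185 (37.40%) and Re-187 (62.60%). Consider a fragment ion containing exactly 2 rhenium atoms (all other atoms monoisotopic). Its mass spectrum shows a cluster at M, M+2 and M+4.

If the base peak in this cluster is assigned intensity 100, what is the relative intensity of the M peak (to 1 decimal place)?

Term probabilities: M 0.1399, M+2 0.4682, M+4 0.3919. Base peak = M+2.
P(M+2) = C(2,1) × 0.3740^1 × 0.6260^1 = 2 × 0.3740 × 0.6260 = 0.468248 (base)
P(M) = C(2,0) × 0.3740^2 × 0.6260^0 = 1 × 0.139876 × 1.0000 = 0.139876
Relative intensity = 0.139876 / 0.468248 × 100 = 29.9

29.9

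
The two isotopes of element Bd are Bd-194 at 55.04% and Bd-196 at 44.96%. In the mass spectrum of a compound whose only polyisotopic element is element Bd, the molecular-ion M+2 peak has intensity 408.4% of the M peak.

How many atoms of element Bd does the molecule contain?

The M+2/M ratio from n Bd atoms is n · q/p = n · 0.4496/0.5504.
n = 4.084 × 0.5504/0.4496 = 5.00 ≈ 5

5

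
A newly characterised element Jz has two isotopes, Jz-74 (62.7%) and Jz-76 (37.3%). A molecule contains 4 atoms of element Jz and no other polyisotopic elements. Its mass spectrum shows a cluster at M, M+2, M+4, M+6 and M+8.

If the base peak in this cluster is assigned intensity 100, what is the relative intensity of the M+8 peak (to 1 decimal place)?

Binomial terms of (0.627 + 0.373)^4: M 0.1546, M+2 0.3678, M+4 0.3282, M+6 0.1302, M+8 0.0194 → M+2 is the base peak.
P(M+2) = C(4,1) × 0.627^3 × 0.373^1 = 4 × 0.24649188 × 0.3730 = 0.367766 (base)
P(M+8) = C(4,4) × 0.627^0 × 0.373^4 = 1 × 1.0000 × 0.01935688 = 0.019357
Relative intensity = 0.019357 / 0.367766 × 100 = 5.3

5.3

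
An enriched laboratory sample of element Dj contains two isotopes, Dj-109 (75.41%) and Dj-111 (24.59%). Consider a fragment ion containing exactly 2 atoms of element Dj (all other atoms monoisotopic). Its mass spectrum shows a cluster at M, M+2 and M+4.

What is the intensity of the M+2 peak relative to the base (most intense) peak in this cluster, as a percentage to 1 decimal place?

Binomial terms of (0.7541 + 0.2459)^2: M 0.5687, M+2 0.3709, M+4 0.0605 → M is the base peak.
P(M) = C(2,0) × 0.7541^2 × 0.2459^0 = 1 × 0.56866681 × 1.0000 = 0.568667 (base)
P(M+2) = C(2,1) × 0.7541^1 × 0.2459^1 = 2 × 0.7541 × 0.2459 = 0.370866
Relative intensity = 0.370866 / 0.568667 × 100 = 65.2

65.2%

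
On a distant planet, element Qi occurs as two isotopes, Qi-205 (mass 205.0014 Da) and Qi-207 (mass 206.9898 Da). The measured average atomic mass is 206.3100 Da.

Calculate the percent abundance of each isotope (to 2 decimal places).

With x = fraction of Qi-205 (so Qi-207 is 1 − x):
205.0014·x + 206.9898·(1 − x) = 206.3100
(205.0014 − 206.9898)·x = 206.3100 − 206.9898
x = -0.6798 / -1.9884 = 0.34188 → 34.19% Qi-205, 65.81% Qi-207.

Qi-205: 34.19%, Qi-207: 65.81%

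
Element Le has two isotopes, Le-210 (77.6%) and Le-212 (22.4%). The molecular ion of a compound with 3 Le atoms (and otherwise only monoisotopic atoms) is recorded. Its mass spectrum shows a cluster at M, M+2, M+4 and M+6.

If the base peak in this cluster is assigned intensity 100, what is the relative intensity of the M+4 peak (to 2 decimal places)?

Term probabilities: M 0.4673, M+2 0.4047, M+4 0.1168, M+6 0.0112. Base peak = M.
P(M) = C(3,0) × 0.776^3 × 0.224^0 = 1 × 0.46728858 × 1.0000 = 0.467289 (base)
P(M+4) = C(3,2) × 0.776^1 × 0.224^2 = 3 × 0.7760 × 0.050176 = 0.116810
Relative intensity = 0.116810 / 0.467289 × 100 = 25.00

25.00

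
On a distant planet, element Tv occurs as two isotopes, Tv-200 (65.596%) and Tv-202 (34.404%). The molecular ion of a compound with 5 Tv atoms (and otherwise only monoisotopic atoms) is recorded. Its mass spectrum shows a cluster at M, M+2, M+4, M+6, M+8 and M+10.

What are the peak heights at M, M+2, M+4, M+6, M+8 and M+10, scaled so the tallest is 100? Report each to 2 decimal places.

36.35 : 95.33 : 100.00 : 52.45 : 13.75 : 1.44

The 5 Tv atoms are independent, so intensities follow the terms of (0.65596 + 0.34404)^5.
P(M) = 0.65596^5 = 0.121447
P(M+2) = 5 × 0.65596^4 × 0.34404^1 = 0.318485
P(M+4) = 10 × 0.65596^3 × 0.34404^2 = 0.334080
P(M+6) = 10 × 0.65596^2 × 0.34404^3 = 0.175219
P(M+8) = 5 × 0.65596^1 × 0.34404^4 = 0.045950
P(M+10) = 0.34404^5 = 0.004820
The M+4 peak is largest (0.334080); scaling to 100 gives 36.35 : 95.33 : 100.00 : 52.45 : 13.75 : 1.44.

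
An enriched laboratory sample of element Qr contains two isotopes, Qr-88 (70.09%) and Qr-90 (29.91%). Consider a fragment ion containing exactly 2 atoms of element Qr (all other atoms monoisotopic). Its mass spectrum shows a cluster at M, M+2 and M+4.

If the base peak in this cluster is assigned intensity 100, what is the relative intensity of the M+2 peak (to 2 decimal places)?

85.35

Binomial terms of (0.7009 + 0.2991)^2: M 0.4913, M+2 0.4193, M+4 0.0895 → M is the base peak.
P(M) = C(2,0) × 0.7009^2 × 0.2991^0 = 1 × 0.49126081 × 1.0000 = 0.491261 (base)
P(M+2) = C(2,1) × 0.7009^1 × 0.2991^1 = 2 × 0.7009 × 0.2991 = 0.419278
Relative intensity = 0.419278 / 0.491261 × 100 = 85.35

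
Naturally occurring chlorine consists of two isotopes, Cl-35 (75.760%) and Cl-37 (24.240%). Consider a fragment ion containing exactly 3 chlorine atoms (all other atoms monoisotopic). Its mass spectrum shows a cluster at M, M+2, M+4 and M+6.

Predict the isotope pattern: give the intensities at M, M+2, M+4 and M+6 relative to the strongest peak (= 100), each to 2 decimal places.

The 3 Cl atoms are independent, so intensities follow the terms of (0.75760 + 0.24240)^3.
P(M) = 0.75760^3 = 0.434830
P(M+2) = 3 × 0.75760^2 × 0.24240^1 = 0.417382
P(M+4) = 3 × 0.75760^1 × 0.24240^2 = 0.133545
P(M+6) = 0.24240^3 = 0.014243
The M peak is largest (0.434830); scaling to 100 gives 100.00 : 95.99 : 30.71 : 3.28.

100.00 : 95.99 : 30.71 : 3.28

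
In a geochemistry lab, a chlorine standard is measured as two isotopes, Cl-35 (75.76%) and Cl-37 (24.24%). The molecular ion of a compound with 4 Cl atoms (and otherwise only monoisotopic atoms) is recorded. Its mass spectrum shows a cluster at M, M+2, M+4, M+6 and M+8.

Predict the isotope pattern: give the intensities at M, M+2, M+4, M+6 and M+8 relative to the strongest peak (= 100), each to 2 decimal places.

Each Cl atom is independently Cl-35 (p = 0.7576) or Cl-37 (q = 0.2424); the cluster is the binomial expansion (p + q)^4.
P(M) = 0.7576^4 = 0.329428
P(M+2) = 4 × 0.7576^3 × 0.2424^1 = 0.421612
P(M+4) = 6 × 0.7576^2 × 0.2424^2 = 0.202347
P(M+6) = 4 × 0.7576^1 × 0.2424^3 = 0.043162
P(M+8) = 0.2424^4 = 0.003452
The M+2 peak is largest (0.421612); scaling to 100 gives 78.14 : 100.00 : 47.99 : 10.24 : 0.82.

78.14 : 100.00 : 47.99 : 10.24 : 0.82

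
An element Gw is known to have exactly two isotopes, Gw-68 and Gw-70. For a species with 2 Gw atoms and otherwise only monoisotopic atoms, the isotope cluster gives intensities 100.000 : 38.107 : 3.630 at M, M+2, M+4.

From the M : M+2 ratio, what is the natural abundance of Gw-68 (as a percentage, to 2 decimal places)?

84.00%

If p is the fraction of Gw that is Gw-68, then I(M+2)/I(M) = [C(2,1)·p^1·(1−p)] / p^2 = 2·(1−p)/p = 38.107/100.000 = 0.3811
(1−p)/p = 0.3811/2 = 0.1905  ⇒  p = 1/(1 + 0.1905) = 0.8400
Gw-68: 84.00%, Gw-70: 16.00%.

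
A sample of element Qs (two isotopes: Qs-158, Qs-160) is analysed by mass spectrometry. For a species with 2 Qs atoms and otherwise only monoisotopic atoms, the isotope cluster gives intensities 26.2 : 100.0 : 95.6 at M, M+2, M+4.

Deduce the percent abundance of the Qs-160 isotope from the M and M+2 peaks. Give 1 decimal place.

65.6%

If p is the fraction of Qs that is Qs-158, then I(M+2)/I(M) = [C(2,1)·p^1·(1−p)] / p^2 = 2·(1−p)/p = 100.0/26.2 = 3.8168
(1−p)/p = 3.8168/2 = 1.9084  ⇒  p = 1/(1 + 1.9084) = 0.3438
Qs-158: 34.4%, Qs-160: 65.6%.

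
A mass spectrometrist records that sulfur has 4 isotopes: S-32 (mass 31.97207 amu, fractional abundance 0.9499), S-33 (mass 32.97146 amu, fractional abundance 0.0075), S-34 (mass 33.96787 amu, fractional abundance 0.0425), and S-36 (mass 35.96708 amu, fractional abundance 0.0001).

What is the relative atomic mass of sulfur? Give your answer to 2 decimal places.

Weight each isotope mass by its fractional abundance: 0.9499 × 31.97207 + 0.0075 × 32.97146 + 0.0425 × 33.96787 + 0.0001 × 35.96708
= 30.370269 + 0.247286 + 1.443634 + 0.003597 = 32.064786 amu

32.06 amu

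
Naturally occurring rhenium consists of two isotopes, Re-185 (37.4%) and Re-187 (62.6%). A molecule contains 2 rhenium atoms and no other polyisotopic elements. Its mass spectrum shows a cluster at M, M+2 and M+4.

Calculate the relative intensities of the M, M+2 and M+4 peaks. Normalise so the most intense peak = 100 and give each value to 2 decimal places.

Expanding (0.374 + 0.626)^2:
P(M) = 0.374^2 = 0.139876
P(M+2) = 2 × 0.374^1 × 0.626^1 = 0.468248
P(M+4) = 0.626^2 = 0.391876
The M+2 peak is largest (0.468248); scaling to 100 gives 29.87 : 100.00 : 83.69.

29.87 : 100.00 : 83.69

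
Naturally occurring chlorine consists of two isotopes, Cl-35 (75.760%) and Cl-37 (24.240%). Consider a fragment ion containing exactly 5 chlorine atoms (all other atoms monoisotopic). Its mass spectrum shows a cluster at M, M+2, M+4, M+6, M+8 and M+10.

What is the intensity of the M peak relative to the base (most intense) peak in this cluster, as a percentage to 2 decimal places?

62.51%

Binomial terms of (0.75760 + 0.24240)^5: M 0.2496, M+2 0.3993, M+4 0.2555, M+6 0.0817, M+8 0.0131, M+10 0.0008 → M+2 is the base peak.
P(M+2) = C(5,1) × 0.75760^4 × 0.24240^1 = 5 × 0.32942751 × 0.2424 = 0.399266 (base)
P(M) = C(5,0) × 0.75760^5 × 0.24240^0 = 1 × 0.24957428 × 1.0000 = 0.249574
Relative intensity = 0.249574 / 0.399266 × 100 = 62.51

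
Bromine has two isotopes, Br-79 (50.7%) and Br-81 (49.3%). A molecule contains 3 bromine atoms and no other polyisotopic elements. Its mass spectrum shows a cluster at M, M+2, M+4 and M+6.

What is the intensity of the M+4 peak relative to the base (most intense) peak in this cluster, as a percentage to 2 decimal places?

Term probabilities: M 0.1303, M+2 0.3802, M+4 0.3697, M+6 0.1198. Base peak = M+2.
P(M+2) = C(3,1) × 0.507^2 × 0.493^1 = 3 × 0.257049 × 0.4930 = 0.380175 (base)
P(M+4) = C(3,2) × 0.507^1 × 0.493^2 = 3 × 0.5070 × 0.243049 = 0.369678
Relative intensity = 0.369678 / 0.380175 × 100 = 97.24

97.24%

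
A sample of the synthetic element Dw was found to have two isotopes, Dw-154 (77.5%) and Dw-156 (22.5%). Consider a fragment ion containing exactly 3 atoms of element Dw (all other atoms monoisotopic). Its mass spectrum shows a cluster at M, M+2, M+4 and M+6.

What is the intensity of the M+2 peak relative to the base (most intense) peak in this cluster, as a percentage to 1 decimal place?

(0.775 + 0.225)^3 gives M 0.4655, M+2 0.4054, M+4 0.1177, M+6 0.0114; the largest is M.
P(M) = C(3,0) × 0.775^3 × 0.225^0 = 1 × 0.46548438 × 1.0000 = 0.465484 (base)
P(M+2) = C(3,1) × 0.775^2 × 0.225^1 = 3 × 0.600625 × 0.2250 = 0.405422
Relative intensity = 0.405422 / 0.465484 × 100 = 87.1

87.1%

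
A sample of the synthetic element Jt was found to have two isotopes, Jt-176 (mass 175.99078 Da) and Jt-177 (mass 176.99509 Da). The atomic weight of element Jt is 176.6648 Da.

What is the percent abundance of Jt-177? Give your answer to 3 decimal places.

67.113%

With x = fraction of Jt-176 (so Jt-177 is 1 − x):
175.99078·x + 176.99509·(1 − x) = 176.6648
(175.99078 − 176.99509)·x = 176.6648 − 176.99509
x = -0.33029 / -1.00431 = 0.32887 → 32.887% Jt-176, 67.113% Jt-177.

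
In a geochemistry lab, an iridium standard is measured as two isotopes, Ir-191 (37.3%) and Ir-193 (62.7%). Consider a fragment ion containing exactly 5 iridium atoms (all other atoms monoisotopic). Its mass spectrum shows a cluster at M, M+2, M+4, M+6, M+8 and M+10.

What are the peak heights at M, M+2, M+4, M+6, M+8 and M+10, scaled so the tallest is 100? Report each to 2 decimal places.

2.11 : 17.70 : 59.49 : 100.00 : 84.05 : 28.26

Expanding (0.373 + 0.627)^5:
P(M) = 0.373^5 = 0.007220
P(M+2) = 5 × 0.373^4 × 0.627^1 = 0.060684
P(M+4) = 10 × 0.373^3 × 0.627^2 = 0.204015
P(M+6) = 10 × 0.373^2 × 0.627^3 = 0.342942
P(M+8) = 5 × 0.373^1 × 0.627^4 = 0.288237
P(M+10) = 0.627^5 = 0.096903
The M+6 peak is largest (0.342942); scaling to 100 gives 2.11 : 17.70 : 59.49 : 100.00 : 84.05 : 28.26.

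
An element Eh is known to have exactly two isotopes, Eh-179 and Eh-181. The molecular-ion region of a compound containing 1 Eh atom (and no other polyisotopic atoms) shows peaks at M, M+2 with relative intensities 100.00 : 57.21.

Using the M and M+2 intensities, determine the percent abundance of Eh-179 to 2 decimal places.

If p is the fraction of Eh that is Eh-179, then I(M+2)/I(M) = [C(1,1)·p^0·(1−p)] / p^1 = 1·(1−p)/p = 57.21/100.00 = 0.5721
(1−p)/p = 0.5721/1 = 0.5721  ⇒  p = 1/(1 + 0.5721) = 0.6361
Eh-179: 63.61%, Eh-181: 36.39%.

63.61%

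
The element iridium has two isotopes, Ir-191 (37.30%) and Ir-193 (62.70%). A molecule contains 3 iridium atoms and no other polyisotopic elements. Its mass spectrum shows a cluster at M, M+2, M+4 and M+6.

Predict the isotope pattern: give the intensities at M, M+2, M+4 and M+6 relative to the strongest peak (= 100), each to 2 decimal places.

Each Ir atom is independently Ir-191 (p = 0.3730) or Ir-193 (q = 0.6270); the cluster is the binomial expansion (p + q)^3.
P(M) = 0.3730^3 = 0.051895
P(M+2) = 3 × 0.3730^2 × 0.6270^1 = 0.261702
P(M+4) = 3 × 0.3730^1 × 0.6270^2 = 0.439911
P(M+6) = 0.6270^3 = 0.246492
The M+4 peak is largest (0.439911); scaling to 100 gives 11.80 : 59.49 : 100.00 : 56.03.

11.80 : 59.49 : 100.00 : 56.03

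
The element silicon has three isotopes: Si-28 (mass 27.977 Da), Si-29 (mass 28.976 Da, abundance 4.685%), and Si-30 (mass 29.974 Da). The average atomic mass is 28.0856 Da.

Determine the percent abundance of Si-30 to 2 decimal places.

3.09%

Let x and y be the fractions of Si-28 and Si-30. Then x + y = 1 − 0.04685 = 0.95315 and 27.977x + 29.974y = 28.0856 − 0.04685×28.976 = 26.7280744.
Substituting: 27.977x + 29.974(0.95315 − x) = 26.7280744
(27.977 − 29.974)x = -1.8416437  ⇒  x = 0.92221, y = 0.03094
Si-28: 92.22%, Si-30: 3.09%.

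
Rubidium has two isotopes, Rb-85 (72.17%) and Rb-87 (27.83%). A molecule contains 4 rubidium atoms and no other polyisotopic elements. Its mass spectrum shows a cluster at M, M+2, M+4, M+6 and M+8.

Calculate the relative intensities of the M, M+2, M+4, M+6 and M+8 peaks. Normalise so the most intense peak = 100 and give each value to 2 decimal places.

64.83 : 100.00 : 57.84 : 14.87 : 1.43

Expanding (0.7217 + 0.2783)^4:
P(M) = 0.7217^4 = 0.271286
P(M+2) = 4 × 0.7217^3 × 0.2783^1 = 0.418450
P(M+4) = 6 × 0.7217^2 × 0.2783^2 = 0.242042
P(M+6) = 4 × 0.7217^1 × 0.2783^3 = 0.062224
P(M+8) = 0.2783^4 = 0.005999
The M+2 peak is largest (0.418450); scaling to 100 gives 64.83 : 100.00 : 57.84 : 14.87 : 1.43.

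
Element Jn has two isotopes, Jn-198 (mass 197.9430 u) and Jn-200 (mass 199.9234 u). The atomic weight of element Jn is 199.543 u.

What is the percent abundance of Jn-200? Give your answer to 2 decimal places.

80.79%

Writing the weighted mean with unknown fraction x of Jn-198:
197.9430·x + 199.9234·(1 − x) = 199.543
(197.9430 − 199.9234)·x = 199.543 − 199.9234
x = -0.3804 / -1.9804 = 0.19208 → 19.21% Jn-198, 80.79% Jn-200.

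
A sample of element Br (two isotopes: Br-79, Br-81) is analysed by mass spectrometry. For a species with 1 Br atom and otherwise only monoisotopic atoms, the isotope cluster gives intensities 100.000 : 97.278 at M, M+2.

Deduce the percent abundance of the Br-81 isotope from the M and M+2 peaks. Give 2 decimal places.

49.31%

If p is the fraction of Br that is Br-79, then I(M+2)/I(M) = [C(1,1)·p^0·(1−p)] / p^1 = 1·(1−p)/p = 97.278/100.000 = 0.9728
(1−p)/p = 0.9728/1 = 0.9728  ⇒  p = 1/(1 + 0.9728) = 0.5069
Br-79: 50.69%, Br-81: 49.31%.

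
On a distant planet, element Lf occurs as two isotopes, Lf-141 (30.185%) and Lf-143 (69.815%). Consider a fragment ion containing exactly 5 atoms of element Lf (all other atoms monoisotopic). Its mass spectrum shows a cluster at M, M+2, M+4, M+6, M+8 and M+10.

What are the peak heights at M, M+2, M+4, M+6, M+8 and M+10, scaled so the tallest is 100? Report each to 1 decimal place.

0.7 : 8.1 : 37.4 : 86.5 : 100.0 : 46.3

Expanding (0.30185 + 0.69815)^5:
P(M) = 0.30185^5 = 0.002506
P(M+2) = 5 × 0.30185^4 × 0.69815^1 = 0.028979
P(M+4) = 10 × 0.30185^3 × 0.69815^2 = 0.134051
P(M+6) = 10 × 0.30185^2 × 0.69815^3 = 0.310048
P(M+8) = 5 × 0.30185^1 × 0.69815^4 = 0.358555
P(M+10) = 0.69815^5 = 0.165861
The M+8 peak is largest (0.358555); scaling to 100 gives 0.7 : 8.1 : 37.4 : 86.5 : 100.0 : 46.3.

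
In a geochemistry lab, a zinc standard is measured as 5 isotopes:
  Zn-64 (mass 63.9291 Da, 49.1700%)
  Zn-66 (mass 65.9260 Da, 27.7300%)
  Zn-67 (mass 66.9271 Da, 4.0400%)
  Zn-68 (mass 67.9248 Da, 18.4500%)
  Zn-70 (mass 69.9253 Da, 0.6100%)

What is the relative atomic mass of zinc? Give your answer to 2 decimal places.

65.38 Da

Ar = Σ fᵢ·mᵢ = 0.491700 × 63.9291 + 0.277300 × 65.9260 + 0.040400 × 66.9271 + 0.184500 × 67.9248 + 0.006100 × 69.9253
= 31.43394 + 18.28128 + 2.70385 + 12.53213 + 0.42654 = 65.37774 Da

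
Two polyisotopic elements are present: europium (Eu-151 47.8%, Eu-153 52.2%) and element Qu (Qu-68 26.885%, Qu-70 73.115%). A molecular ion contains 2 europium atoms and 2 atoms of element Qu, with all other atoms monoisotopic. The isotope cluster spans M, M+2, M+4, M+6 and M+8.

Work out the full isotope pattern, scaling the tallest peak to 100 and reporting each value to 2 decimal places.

4.42 : 33.67 : 90.41 : 100.00 : 38.96

Europium pattern (n=2): 0.228484 : 0.499032 : 0.272484
Element Qu pattern (n=2): 0.07228032 : 0.39313936 : 0.53458032
Convolve the two distributions (both contribute in 2-u steps):
  M: 0.228484×0.07228032 = 0.016515
  M+2: 0.228484×0.39313936 + 0.499032×0.07228032 = 0.125896
  M+4: 0.228484×0.53458032 + 0.499032×0.39313936 + 0.272484×0.07228032 = 0.338027
  M+6: 0.499032×0.53458032 + 0.272484×0.39313936 = 0.373897
  M+8: 0.272484×0.53458032 = 0.145665
Scale to base peak (0.373897) = 100: 4.42 : 33.67 : 90.41 : 100.00 : 38.96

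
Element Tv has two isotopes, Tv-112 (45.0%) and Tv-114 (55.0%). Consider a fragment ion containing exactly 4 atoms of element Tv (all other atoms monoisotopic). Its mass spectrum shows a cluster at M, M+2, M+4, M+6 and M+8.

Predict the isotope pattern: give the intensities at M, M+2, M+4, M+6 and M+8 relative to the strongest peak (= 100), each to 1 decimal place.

11.2 : 54.5 : 100.0 : 81.5 : 24.9

Expanding (0.450 + 0.550)^4:
P(M) = 0.450^4 = 0.041006
P(M+2) = 4 × 0.450^3 × 0.550^1 = 0.200475
P(M+4) = 6 × 0.450^2 × 0.550^2 = 0.367538
P(M+6) = 4 × 0.450^1 × 0.550^3 = 0.299475
P(M+8) = 0.550^4 = 0.091506
The M+4 peak is largest (0.367538); scaling to 100 gives 11.2 : 54.5 : 100.0 : 81.5 : 24.9.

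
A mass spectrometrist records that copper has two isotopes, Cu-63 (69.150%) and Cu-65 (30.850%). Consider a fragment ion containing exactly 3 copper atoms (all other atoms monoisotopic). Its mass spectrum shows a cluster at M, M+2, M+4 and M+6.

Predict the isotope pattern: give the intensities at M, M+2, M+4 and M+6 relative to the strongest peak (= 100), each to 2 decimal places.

The 3 Cu atoms are independent, so intensities follow the terms of (0.69150 + 0.30850)^3.
P(M) = 0.69150^3 = 0.330656
P(M+2) = 3 × 0.69150^2 × 0.30850^1 = 0.442548
P(M+4) = 3 × 0.69150^1 × 0.30850^2 = 0.197435
P(M+6) = 0.30850^3 = 0.029361
The M+2 peak is largest (0.442548); scaling to 100 gives 74.72 : 100.00 : 44.61 : 6.63.

74.72 : 100.00 : 44.61 : 6.63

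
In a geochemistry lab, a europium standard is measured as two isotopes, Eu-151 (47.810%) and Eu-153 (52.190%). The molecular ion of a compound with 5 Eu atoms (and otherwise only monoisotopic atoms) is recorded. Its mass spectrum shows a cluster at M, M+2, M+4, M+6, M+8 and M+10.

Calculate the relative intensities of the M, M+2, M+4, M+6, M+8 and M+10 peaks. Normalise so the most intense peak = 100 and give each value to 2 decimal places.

Each Eu atom is independently Eu-151 (p = 0.47810) or Eu-153 (q = 0.52190); the cluster is the binomial expansion (p + q)^5.
P(M) = 0.47810^5 = 0.024980
P(M+2) = 5 × 0.47810^4 × 0.52190^1 = 0.136343
P(M+4) = 10 × 0.47810^3 × 0.52190^2 = 0.297667
P(M+6) = 10 × 0.47810^2 × 0.52190^3 = 0.324937
P(M+8) = 5 × 0.47810^1 × 0.52190^4 = 0.177353
P(M+10) = 0.52190^5 = 0.038720
The M+6 peak is largest (0.324937); scaling to 100 gives 7.69 : 41.96 : 91.61 : 100.00 : 54.58 : 11.92.

7.69 : 41.96 : 91.61 : 100.00 : 54.58 : 11.92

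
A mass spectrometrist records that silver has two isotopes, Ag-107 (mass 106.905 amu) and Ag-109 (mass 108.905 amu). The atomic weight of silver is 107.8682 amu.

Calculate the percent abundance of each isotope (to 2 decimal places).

Ag-107: 51.84%, Ag-109: 48.16%

Writing the weighted mean with unknown fraction x of Ag-107:
106.905·x + 108.905·(1 − x) = 107.8682
(106.905 − 108.905)·x = 107.8682 − 108.905
x = -1.0368 / -2.000 = 0.51840 → 51.84% Ag-107, 48.16% Ag-109.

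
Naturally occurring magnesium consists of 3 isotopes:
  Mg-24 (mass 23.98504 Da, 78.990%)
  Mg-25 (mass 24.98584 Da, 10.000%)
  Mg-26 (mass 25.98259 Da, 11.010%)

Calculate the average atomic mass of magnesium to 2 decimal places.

24.31 Da

Ar = Σ fᵢ·mᵢ = 0.78990 × 23.98504 + 0.10000 × 24.98584 + 0.11010 × 25.98259
= 18.945783 + 2.498584 + 2.860683 = 24.305050 Da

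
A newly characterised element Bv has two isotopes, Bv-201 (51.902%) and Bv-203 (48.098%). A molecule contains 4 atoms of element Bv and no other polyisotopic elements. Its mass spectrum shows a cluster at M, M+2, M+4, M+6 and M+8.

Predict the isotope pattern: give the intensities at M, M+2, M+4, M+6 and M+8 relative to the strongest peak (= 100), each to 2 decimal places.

19.41 : 71.94 : 100.00 : 61.78 : 14.31

Expanding (0.51902 + 0.48098)^4:
P(M) = 0.51902^4 = 0.072567
P(M+2) = 4 × 0.51902^3 × 0.48098^1 = 0.268992
P(M+4) = 6 × 0.51902^2 × 0.48098^2 = 0.373916
P(M+6) = 4 × 0.51902^1 × 0.48098^3 = 0.231007
P(M+8) = 0.48098^4 = 0.053519
The M+4 peak is largest (0.373916); scaling to 100 gives 19.41 : 71.94 : 100.00 : 61.78 : 14.31.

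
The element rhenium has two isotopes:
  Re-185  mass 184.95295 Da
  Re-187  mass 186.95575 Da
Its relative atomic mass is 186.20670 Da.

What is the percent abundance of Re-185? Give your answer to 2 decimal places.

Writing the weighted mean with unknown fraction x of Re-185:
184.95295·x + 186.95575·(1 − x) = 186.20670
(184.95295 − 186.95575)·x = 186.20670 − 186.95575
x = -0.74905 / -2.00280 = 0.37400 → 37.40% Re-185, 62.60% Re-187.

37.40%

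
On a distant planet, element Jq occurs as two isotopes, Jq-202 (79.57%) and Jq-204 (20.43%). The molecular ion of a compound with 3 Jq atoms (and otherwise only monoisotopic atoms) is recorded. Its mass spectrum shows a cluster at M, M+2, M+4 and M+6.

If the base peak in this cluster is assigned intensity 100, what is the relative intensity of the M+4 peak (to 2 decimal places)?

Term probabilities: M 0.5038, M+2 0.3881, M+4 0.0996, M+6 0.0085. Base peak = M.
P(M) = C(3,0) × 0.7957^3 × 0.2043^0 = 1 × 0.5037883 × 1.0000 = 0.503788 (base)
P(M+4) = C(3,2) × 0.7957^1 × 0.2043^2 = 3 × 0.7957 × 0.04173849 = 0.099634
Relative intensity = 0.099634 / 0.503788 × 100 = 19.78

19.78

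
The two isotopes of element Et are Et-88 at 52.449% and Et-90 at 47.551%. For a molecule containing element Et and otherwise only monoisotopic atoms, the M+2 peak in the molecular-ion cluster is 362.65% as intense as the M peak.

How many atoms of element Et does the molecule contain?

4

With n Et atoms, P(M+2)/P(M) = C(n,1)·p^(n−1)q / p^n = n·q/p = n · 0.47551/0.52449.
n = 3.6265 × 0.52449/0.47551 = 4.00 ≈ 4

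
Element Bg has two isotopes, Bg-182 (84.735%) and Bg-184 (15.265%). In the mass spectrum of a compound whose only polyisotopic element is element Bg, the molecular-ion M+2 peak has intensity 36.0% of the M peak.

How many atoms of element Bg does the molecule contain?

2

For n independent Bg atoms, I(M+2)/I(M) = n · (abundance Bg-184) / (abundance Bg-182) = n · 0.15265/0.84735.
n = 0.360 × 0.84735/0.15265 = 2.00 ≈ 2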